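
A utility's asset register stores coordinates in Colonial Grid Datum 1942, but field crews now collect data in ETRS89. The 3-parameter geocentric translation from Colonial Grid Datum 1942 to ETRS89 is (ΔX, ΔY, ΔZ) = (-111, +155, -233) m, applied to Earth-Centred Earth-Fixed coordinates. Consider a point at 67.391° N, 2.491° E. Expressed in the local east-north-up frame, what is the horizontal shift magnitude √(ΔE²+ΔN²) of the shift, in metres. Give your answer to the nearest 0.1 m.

159.8 m

At φ = 67.391°, λ = 2.491°: sin φ = 0.923150, cos φ = 0.384440, sin λ = 0.043462, cos λ = 0.999055.
ΔE = −sin λ·ΔX + cos λ·ΔY = −(0.043462)·(-111) + (0.999055)·(155) = 159.68 m.
ΔN = −sin φ cos λ·ΔX − sin φ sin λ·ΔY + cos φ·ΔZ = −(0.923150)(0.999055)(-111) − (0.923150)(0.043462)(155) + (0.384440)(-233) = 6.58 m.
Horizontal magnitude = √(ΔE² + ΔN²) = √(159.68² + 6.58²) = 159.81 m.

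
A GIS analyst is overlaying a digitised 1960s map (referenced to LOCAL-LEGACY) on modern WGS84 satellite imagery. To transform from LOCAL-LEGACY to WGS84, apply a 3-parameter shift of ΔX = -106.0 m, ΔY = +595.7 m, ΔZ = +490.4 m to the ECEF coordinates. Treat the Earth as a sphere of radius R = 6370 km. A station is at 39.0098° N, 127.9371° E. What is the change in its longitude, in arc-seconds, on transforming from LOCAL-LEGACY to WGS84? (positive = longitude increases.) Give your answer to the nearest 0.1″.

Δλ = -11.8″

sin φ = 0.629453, cos φ = 0.777038, sin λ = 0.788686, cos λ = -0.614796.
East component: ΔE = −sin λ·ΔX + cos λ·ΔY = −(0.788686)(-106.0) + (-0.614796)(595.7) = -282.63 m.
1° of latitude spans πR/180 = 111177 m; at latitude φ, 1° of longitude spans that × cos φ = 86389.2 m, so Δλ = -282.63 / 86389.2 × 3600 = -11.778″.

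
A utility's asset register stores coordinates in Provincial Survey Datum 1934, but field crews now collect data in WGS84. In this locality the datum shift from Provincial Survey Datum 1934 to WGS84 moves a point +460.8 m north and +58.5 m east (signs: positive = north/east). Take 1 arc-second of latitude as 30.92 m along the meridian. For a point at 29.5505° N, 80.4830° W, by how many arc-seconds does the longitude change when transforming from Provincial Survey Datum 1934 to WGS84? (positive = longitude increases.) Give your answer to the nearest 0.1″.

At latitude 29.5505°, cos φ = 0.869921.
1″ of longitude at this latitude = 30.92 × cos φ = 26.8980 m, so Δλ = 58.5 / 26.8980 = 2.175″.

Δλ = 2.2″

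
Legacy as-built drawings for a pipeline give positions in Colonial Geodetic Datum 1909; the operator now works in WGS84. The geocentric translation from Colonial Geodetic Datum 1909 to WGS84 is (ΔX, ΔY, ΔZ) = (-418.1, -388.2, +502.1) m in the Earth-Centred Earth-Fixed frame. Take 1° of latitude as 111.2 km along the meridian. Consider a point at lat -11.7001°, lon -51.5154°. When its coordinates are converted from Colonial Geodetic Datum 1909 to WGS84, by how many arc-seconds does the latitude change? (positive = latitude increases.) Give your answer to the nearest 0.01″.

sin φ = -0.202789, cos φ = 0.979222, sin λ = -0.782775, cos λ = 0.622304.
North component: ΔN = −sin φ cos λ·ΔX − sin φ sin λ·ΔY + cos φ·ΔZ = −(-0.202789)(0.622304)(-418.1) − (-0.202789)(-0.782775)(-388.2) + (0.979222)(502.1) = 500.53 m.
1° of latitude spans 111200 m, so Δφ = 500.53 / 111200 × 3600 = 16.204″.

Δφ = 16.20″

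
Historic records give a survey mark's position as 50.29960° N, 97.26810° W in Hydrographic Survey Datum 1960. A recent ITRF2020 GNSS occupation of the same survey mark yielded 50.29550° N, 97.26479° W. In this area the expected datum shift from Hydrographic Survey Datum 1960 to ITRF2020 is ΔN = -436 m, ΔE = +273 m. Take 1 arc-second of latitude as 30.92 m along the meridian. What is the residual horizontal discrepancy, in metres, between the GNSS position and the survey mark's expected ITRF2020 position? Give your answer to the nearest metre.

43 m

Observed coordinate differences: Δφ = -0.00410°, Δλ = +0.00331°.
Converting to metres (1° lat = 111312 m, cos φ = 0.638773): observed ΔN = -456.4 m, observed ΔE = 235.4 m.
Subtracting the expected shift leaves a residual of -456.4 − (-436) = -20.4 m north and 235.4 − (273) = -37.6 m east.
Residual distance = √((-20.4)² + (-37.6)²) = 42.8 m.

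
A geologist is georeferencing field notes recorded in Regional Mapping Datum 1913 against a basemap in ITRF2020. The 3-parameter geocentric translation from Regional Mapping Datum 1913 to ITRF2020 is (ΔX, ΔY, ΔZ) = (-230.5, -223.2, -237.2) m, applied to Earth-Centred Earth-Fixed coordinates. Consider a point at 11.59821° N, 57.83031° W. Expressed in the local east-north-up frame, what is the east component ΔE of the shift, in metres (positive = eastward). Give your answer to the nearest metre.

ΔE = -314 m

At φ = 11.59821°, λ = -57.83031°: sin φ = 0.201047, cos φ = 0.979582, sin λ = -0.846475, cos λ = 0.532429.
ΔE = −sin λ·ΔX + cos λ·ΔY = −(-0.846475)·(-230.5) + (0.532429)·(-223.2) = -313.95 m.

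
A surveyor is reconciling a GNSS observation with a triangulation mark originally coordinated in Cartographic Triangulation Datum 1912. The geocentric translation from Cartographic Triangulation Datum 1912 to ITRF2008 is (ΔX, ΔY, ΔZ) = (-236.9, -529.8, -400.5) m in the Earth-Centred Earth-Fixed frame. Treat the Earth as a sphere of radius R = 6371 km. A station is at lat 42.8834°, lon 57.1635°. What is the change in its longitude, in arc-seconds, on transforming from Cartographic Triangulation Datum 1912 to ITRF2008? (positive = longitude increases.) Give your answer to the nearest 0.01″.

Δλ = -3.90″

sin φ = 0.680509, cos φ = 0.732740, sin λ = 0.840221, cos λ = 0.542244.
East component: ΔE = −sin λ·ΔX + cos λ·ΔY = −(0.840221)(-236.9) + (0.542244)(-529.8) = -88.23 m.
1° of latitude spans πR/180 = 111195 m; at latitude φ, 1° of longitude spans that × cos φ = 81477.0 m, so Δλ = -88.23 / 81477.0 × 3600 = -3.898″.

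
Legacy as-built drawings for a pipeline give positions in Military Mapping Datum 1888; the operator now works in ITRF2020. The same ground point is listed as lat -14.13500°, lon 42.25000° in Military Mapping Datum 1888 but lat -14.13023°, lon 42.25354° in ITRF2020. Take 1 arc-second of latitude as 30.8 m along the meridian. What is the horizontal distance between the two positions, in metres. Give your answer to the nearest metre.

652 m

Δφ = -14.13023° − -14.13500° = +0.00477°; Δλ = 42.25354° − 42.25000° = +0.00354°.
1° of latitude = 3600 × 30.80 = 110880 m.
ΔN = Δφ × 110880 = 528.9 m; ΔE = Δλ × 110880 × cos(-14.13500°) = +0.00354 × 110880 × 0.969723 = 380.6 m.
Distance = √(ΔE² + ΔN²) = √(380.6² + 528.9²) = 651.6 m.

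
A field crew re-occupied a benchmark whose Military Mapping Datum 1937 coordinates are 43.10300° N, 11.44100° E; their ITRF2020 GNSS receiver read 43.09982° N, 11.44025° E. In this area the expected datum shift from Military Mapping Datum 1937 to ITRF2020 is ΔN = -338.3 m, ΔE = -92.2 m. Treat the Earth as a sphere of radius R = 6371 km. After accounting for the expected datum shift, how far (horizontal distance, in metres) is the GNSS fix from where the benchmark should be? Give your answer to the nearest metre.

Observed coordinate differences: Δφ = -0.00318°, Δλ = -0.00075°.
Converting to metres (1° lat = 111195 m, cos φ = 0.730126): observed ΔN = -353.6 m, observed ΔE = -60.9 m.
Subtracting the expected shift leaves a residual of -353.6 − (-338.3) = -15.3 m north and -60.9 − (-92.2) = 31.3 m east.
Residual distance = √((-15.3)² + 31.3²) = 34.8 m.

35 m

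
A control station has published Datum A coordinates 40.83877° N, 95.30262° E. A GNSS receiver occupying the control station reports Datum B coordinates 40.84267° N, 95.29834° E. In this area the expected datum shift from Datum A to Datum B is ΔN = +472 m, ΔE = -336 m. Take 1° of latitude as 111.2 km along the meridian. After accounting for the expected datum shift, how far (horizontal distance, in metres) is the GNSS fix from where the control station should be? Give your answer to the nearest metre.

Observed coordinate differences: Δφ = +0.00390°, Δλ = -0.00428°.
Converting to metres (1° lat = 111200 m, cos φ = 0.756553): observed ΔN = 433.7 m, observed ΔE = -360.1 m.
Subtracting the expected shift leaves a residual of 433.7 − (472) = -38.3 m north and -360.1 − (-336) = -24.1 m east.
Residual distance = √((-38.3)² + (-24.1)²) = 45.3 m.

45 m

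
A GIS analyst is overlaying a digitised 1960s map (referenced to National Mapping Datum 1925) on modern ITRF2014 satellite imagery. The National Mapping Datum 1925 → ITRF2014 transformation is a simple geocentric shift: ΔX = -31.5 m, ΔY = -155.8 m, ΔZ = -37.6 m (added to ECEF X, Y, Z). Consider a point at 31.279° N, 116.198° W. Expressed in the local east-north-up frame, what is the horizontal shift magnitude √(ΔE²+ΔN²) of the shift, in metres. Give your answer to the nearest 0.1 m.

119.0 m

At φ = 31.279°, λ = -116.198°: sin φ = 0.519206, cos φ = 0.854649, sin λ = -0.897274, cos λ = -0.441475.
ΔE = −sin λ·ΔX + cos λ·ΔY = −(-0.897274)·(-31.5) + (-0.441475)·(-155.8) = 40.52 m.
ΔN = −sin φ cos λ·ΔX − sin φ sin λ·ΔY + cos φ·ΔZ = −(0.519206)(-0.441475)(-31.5) − (0.519206)(-0.897274)(-155.8) + (0.854649)(-37.6) = -111.94 m.
Horizontal magnitude = √(ΔE² + ΔN²) = √(40.52² + (-111.94)²) = 119.04 m.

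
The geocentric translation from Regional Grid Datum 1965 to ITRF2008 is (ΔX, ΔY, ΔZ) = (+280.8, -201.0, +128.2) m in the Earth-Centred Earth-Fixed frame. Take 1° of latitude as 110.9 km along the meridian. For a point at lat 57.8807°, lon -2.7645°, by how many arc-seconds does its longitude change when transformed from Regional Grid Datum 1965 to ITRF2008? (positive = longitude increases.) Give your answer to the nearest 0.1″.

sin φ = 0.846943, cos φ = 0.531684, sin λ = -0.048231, cos λ = 0.998836.
East component: ΔE = −sin λ·ΔX + cos λ·ΔY = −(-0.048231)(280.8) + (0.998836)(-201.0) = -187.22 m.
1° of latitude spans 110900 m; at latitude φ, 1° of longitude spans that × cos φ = 58963.7 m, so Δλ = -187.22 / 58963.7 × 3600 = -11.431″.

Δλ = -11.4″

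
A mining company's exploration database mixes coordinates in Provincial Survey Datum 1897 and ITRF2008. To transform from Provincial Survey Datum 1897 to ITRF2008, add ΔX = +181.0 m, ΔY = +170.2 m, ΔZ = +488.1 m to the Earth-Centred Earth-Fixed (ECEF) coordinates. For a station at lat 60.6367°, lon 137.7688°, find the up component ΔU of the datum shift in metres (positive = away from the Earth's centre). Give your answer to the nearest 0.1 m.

At φ = 60.6367°, λ = 137.7688°: sin φ = 0.871528, cos φ = 0.490346, sin λ = 0.672124, cos λ = -0.740439.
ΔU = cos φ cos λ·ΔX + cos φ sin λ·ΔY + sin φ·ΔZ = (0.490346)(-0.740439)(181.0) + (0.490346)(0.672124)(170.2) + (0.871528)(488.1) = 415.77 m.

ΔU = 415.8 m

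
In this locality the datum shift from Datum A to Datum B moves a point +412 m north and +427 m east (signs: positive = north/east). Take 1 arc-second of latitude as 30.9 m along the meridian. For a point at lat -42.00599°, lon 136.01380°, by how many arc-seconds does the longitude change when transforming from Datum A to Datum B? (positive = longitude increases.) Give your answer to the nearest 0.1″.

Δλ = 18.6″

At latitude -42.00599°, cos φ = 0.743075.
1″ of longitude at this latitude = 30.90 × cos φ = 22.9610 m, so Δλ = 427.0 / 22.9610 = 18.597″.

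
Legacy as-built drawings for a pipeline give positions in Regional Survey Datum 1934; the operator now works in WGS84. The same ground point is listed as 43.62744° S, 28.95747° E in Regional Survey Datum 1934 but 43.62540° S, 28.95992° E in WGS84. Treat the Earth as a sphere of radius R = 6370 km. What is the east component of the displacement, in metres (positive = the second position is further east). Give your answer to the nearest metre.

Δφ = -43.62540° − -43.62744° = +0.00204°; Δλ = 28.95992° − 28.95747° = +0.00245°.
1° along a meridian = πR/180 = 111177 m.
ΔN = Δφ × 111177 = 226.8 m; ΔE = Δλ × 111177 × cos(-43.62744°) = +0.00245 × 111177 × 0.723842 = 197.2 m.

ΔE = 197 m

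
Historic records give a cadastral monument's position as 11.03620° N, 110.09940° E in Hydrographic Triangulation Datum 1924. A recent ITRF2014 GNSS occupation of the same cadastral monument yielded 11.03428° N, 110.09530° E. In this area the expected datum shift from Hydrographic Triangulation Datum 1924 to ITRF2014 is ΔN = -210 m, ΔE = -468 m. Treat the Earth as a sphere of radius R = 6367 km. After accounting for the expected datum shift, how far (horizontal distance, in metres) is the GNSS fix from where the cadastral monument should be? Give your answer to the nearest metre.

Observed coordinate differences: Δφ = -0.00192°, Δλ = -0.00410°.
Converting to metres (1° lat = 111125 m, cos φ = 0.981506): observed ΔN = -213.4 m, observed ΔE = -447.2 m.
Subtracting the expected shift leaves a residual of -213.4 − (-210) = -3.4 m north and -447.2 − (-468) = 20.8 m east.
Residual distance = √((-3.4)² + 20.8²) = 21.1 m.

21 m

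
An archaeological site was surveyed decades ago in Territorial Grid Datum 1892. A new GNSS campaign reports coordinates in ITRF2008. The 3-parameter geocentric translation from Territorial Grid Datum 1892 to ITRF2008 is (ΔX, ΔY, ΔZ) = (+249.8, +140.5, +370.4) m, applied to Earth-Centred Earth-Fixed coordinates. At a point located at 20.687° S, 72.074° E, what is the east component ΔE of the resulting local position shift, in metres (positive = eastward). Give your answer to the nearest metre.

The local east axis at (φ, λ) is (−sin λ, cos λ, 0), so ΔE = −sin(72.074°)·249.8 + cos(72.074°)·140.5 = -194.43 m.

ΔE = -194 m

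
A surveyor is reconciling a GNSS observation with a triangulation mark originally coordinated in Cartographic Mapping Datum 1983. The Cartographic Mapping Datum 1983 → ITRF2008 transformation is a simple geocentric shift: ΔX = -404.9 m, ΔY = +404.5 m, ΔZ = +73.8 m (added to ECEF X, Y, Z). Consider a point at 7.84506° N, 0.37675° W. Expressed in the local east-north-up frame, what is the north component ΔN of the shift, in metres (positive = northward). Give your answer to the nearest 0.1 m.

The local north axis is (−sin φ cos λ, −sin φ sin λ, cos φ), giving ΔN = 55.266 + 0.363 + 73.109 = 128.74 m.

ΔN = 128.7 m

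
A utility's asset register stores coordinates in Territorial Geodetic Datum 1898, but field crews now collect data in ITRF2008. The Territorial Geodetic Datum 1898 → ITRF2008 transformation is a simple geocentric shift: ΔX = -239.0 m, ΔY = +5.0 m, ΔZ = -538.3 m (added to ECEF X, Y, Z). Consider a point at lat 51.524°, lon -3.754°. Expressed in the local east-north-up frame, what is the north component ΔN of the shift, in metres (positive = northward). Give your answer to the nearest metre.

ΔN = -148 m

The local north axis is (−sin φ cos λ, −sin φ sin λ, cos φ), giving ΔN = 186.704 + 0.256 − 334.923 = -147.96 m.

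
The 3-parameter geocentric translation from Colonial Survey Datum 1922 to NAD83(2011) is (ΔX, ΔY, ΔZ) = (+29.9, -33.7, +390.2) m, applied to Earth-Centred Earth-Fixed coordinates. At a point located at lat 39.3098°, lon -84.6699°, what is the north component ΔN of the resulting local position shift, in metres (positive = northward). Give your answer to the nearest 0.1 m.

At φ = 39.3098°, λ = -84.6699°: sin φ = 0.633513, cos φ = 0.773732, sin λ = -0.995676, cos λ = 0.092894.
ΔN = −sin φ cos λ·ΔX − sin φ sin λ·ΔY + cos φ·ΔZ = −(0.633513)(0.092894)(29.9) − (0.633513)(-0.995676)(-33.7) + (0.773732)(390.2) = 278.89 m.

ΔN = 278.9 m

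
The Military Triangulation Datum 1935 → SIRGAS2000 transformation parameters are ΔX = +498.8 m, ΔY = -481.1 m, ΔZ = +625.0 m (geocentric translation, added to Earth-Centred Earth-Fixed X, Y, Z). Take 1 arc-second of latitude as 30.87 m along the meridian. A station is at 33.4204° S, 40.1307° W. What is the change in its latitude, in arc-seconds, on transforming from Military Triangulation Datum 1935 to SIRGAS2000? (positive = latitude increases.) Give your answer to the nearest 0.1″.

sin φ = -0.550778, cos φ = 0.834652, sin λ = -0.644533, cos λ = 0.764576.
North component: ΔN = −sin φ cos λ·ΔX − sin φ sin λ·ΔY + cos φ·ΔZ = −(-0.550778)(0.764576)(498.8) − (-0.550778)(-0.644533)(-481.1) + (0.834652)(625.0) = 902.50 m.
1° of latitude spans 3600 × 30.87 = 111132 m, so Δφ = 902.50 / 111132 × 3600 = 29.235″.

Δφ = 29.2″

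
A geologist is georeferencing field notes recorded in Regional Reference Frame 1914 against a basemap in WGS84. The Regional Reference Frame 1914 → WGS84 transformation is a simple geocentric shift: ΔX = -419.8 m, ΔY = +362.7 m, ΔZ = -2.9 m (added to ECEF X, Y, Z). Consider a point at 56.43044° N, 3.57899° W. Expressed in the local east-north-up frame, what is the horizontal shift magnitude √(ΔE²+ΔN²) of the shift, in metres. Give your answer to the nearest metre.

The local east axis at (φ, λ) is (−sin λ, cos λ, 0), so ΔE = −sin(-3.57899°)·(-419.8) + cos(-3.57899°)·362.7 = 335.79 m.
The local north axis is (−sin φ cos λ, −sin φ sin λ, cos φ), giving ΔN = 349.102 + 18.865 − 1.604 = 366.36 m.
Horizontal magnitude = √(ΔE² + ΔN²) = √(335.79² + 366.36²) = 496.97 m.

497 m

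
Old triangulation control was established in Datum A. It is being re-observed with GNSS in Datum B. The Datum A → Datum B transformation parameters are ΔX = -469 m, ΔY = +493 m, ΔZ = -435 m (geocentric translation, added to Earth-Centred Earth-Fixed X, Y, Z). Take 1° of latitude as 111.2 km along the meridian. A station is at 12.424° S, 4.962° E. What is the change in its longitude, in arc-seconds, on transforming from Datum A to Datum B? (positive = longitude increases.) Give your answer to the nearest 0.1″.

Δλ = 17.6″

sin φ = -0.215144, cos φ = 0.976582, sin λ = 0.086495, cos λ = 0.996252.
East component: ΔE = −sin λ·ΔX + cos λ·ΔY = −(0.086495)(-469) + (0.996252)(493) = 531.72 m.
1° of latitude spans 111200 m; at latitude φ, 1° of longitude spans that × cos φ = 108595.9 m, so Δλ = 531.72 / 108595.9 × 3600 = 17.627″.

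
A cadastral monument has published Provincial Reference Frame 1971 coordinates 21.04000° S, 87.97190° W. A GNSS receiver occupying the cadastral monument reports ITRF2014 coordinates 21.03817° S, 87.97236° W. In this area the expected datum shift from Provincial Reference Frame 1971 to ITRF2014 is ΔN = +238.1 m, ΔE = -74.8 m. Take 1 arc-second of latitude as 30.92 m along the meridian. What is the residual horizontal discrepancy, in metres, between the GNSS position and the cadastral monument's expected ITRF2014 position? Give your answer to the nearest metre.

44 m

Observed coordinate differences: Δφ = +0.00183°, Δλ = -0.00046°.
Converting to metres (1° lat = 111312 m, cos φ = 0.933330): observed ΔN = 203.7 m, observed ΔE = -47.8 m.
Subtracting the expected shift leaves a residual of 203.7 − (238.1) = -34.4 m north and -47.8 − (-74.8) = 27.0 m east.
Residual distance = √((-34.4)² + 27.0²) = 43.7 m.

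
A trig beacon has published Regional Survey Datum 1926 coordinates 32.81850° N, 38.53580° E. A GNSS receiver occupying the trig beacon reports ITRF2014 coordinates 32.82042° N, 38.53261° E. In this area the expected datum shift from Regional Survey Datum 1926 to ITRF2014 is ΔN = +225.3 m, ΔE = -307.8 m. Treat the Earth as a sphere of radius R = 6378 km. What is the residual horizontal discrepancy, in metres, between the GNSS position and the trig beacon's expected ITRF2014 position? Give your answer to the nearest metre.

Observed coordinate differences: Δφ = +0.00192°, Δλ = -0.00319°.
Converting to metres (1° lat = 111317 m, cos φ = 0.840392): observed ΔN = 213.7 m, observed ΔE = -298.4 m.
Subtracting the expected shift leaves a residual of 213.7 − (225.3) = -11.6 m north and -298.4 − (-307.8) = 9.4 m east.
Residual distance = √((-11.6)² + 9.4²) = 14.9 m.

15 m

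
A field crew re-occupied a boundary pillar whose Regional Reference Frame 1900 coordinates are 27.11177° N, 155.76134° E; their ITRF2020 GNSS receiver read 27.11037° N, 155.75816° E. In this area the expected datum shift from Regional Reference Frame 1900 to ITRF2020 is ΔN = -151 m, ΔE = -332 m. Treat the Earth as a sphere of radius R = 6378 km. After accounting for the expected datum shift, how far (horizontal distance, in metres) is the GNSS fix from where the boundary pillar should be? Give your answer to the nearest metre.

18 m

Observed coordinate differences: Δφ = -0.00140°, Δλ = -0.00318°.
Converting to metres (1° lat = 111317 m, cos φ = 0.890119): observed ΔN = -155.8 m, observed ΔE = -315.1 m.
Subtracting the expected shift leaves a residual of -155.8 − (-151) = -4.8 m north and -315.1 − (-332) = 16.9 m east.
Residual distance = √((-4.8)² + 16.9²) = 17.6 m.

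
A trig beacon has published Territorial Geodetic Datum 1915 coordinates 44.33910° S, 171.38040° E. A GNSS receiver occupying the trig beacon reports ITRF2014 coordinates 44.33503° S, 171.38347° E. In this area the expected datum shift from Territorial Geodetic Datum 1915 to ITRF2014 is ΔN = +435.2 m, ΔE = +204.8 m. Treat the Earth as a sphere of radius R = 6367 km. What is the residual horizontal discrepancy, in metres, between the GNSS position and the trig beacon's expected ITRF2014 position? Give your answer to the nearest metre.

43 m

Observed coordinate differences: Δφ = +0.00407°, Δλ = +0.00307°.
Converting to metres (1° lat = 111125 m, cos φ = 0.715216): observed ΔN = 452.3 m, observed ΔE = 244.0 m.
Subtracting the expected shift leaves a residual of 452.3 − (435.2) = 17.1 m north and 244.0 − (204.8) = 39.2 m east.
Residual distance = √(17.1² + 39.2²) = 42.8 m.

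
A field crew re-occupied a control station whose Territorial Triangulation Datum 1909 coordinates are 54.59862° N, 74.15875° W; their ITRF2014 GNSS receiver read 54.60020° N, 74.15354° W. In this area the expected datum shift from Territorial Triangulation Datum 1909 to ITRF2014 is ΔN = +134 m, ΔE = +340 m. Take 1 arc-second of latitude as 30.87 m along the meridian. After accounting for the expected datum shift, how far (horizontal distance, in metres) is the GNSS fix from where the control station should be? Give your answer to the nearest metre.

Observed coordinate differences: Δφ = +0.00158°, Δλ = +0.00521°.
Converting to metres (1° lat = 111132 m, cos φ = 0.579301): observed ΔN = 175.6 m, observed ΔE = 335.4 m.
Subtracting the expected shift leaves a residual of 175.6 − (134) = 41.6 m north and 335.4 − (340) = -4.6 m east.
Residual distance = √(41.6² + (-4.6)²) = 41.8 m.

42 m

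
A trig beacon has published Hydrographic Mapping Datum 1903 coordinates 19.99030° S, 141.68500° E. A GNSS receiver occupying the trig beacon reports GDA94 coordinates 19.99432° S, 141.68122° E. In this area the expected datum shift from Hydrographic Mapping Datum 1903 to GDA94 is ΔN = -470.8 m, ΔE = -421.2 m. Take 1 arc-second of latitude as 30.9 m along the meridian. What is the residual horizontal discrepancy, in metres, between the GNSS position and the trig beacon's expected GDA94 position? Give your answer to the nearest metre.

Observed coordinate differences: Δφ = -0.00402°, Δλ = -0.00378°.
Converting to metres (1° lat = 111240 m, cos φ = 0.939751): observed ΔN = -447.2 m, observed ΔE = -395.2 m.
Subtracting the expected shift leaves a residual of -447.2 − (-470.8) = 23.6 m north and -395.2 − (-421.2) = 26.0 m east.
Residual distance = √(23.6² + 26.0²) = 35.2 m.

35 m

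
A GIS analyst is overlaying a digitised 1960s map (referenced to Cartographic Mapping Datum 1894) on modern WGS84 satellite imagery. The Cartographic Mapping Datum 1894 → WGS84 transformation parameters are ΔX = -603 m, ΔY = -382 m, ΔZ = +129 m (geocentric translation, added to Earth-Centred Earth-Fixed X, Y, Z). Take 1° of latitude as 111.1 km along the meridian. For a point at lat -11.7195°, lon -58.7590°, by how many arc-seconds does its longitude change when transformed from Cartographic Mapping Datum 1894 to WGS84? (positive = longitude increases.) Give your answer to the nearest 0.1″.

sin φ = -0.203121, cos φ = 0.979154, sin λ = -0.854993, cos λ = 0.518639.
East component: ΔE = −sin λ·ΔX + cos λ·ΔY = −(-0.854993)(-603) + (0.518639)(-382) = -713.68 m.
1° of latitude spans 111100 m; at latitude φ, 1° of longitude spans that × cos φ = 108784.0 m, so Δλ = -713.68 / 108784.0 × 3600 = -23.618″.

Δλ = -23.6″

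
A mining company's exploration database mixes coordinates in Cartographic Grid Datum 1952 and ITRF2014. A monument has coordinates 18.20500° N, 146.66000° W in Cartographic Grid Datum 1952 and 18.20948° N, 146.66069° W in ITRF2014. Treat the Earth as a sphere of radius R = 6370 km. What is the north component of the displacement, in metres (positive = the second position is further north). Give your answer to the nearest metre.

Δφ = 18.20948° − 18.20500° = +0.00448°; Δλ = -146.66069° − -146.66000° = -0.00069°.
1° along a meridian = πR/180 = 111177 m.
ΔN = Δφ × 111177 = 498.1 m; ΔE = Δλ × 111177 × cos(18.20500°) = -0.00069 × 111177 × 0.949945 = -72.9 m.

ΔN = 498 m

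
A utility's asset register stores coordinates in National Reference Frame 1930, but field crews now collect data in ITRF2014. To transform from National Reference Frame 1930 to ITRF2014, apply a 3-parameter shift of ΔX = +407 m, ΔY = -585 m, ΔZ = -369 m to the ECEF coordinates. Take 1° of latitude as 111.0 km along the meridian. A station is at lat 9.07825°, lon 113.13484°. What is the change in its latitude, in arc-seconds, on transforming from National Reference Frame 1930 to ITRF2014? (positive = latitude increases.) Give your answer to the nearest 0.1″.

Δφ = -8.2″

sin φ = 0.157783, cos φ = 0.987474, sin λ = 0.919583, cos λ = -0.392896.
North component: ΔN = −sin φ cos λ·ΔX − sin φ sin λ·ΔY + cos φ·ΔZ = −(0.157783)(-0.392896)(407) − (0.157783)(0.919583)(-585) + (0.987474)(-369) = -254.27 m.
1° of latitude spans 111000 m, so Δφ = -254.27 / 111000 × 3600 = -8.246″.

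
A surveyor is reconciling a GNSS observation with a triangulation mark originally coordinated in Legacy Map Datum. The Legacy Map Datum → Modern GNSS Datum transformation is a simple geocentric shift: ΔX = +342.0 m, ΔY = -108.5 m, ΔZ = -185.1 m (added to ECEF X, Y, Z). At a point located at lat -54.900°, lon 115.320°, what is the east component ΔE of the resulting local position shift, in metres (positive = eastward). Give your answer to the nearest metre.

ΔE = -263 m

At φ = -54.900°, λ = 115.320°: sin φ = -0.818150, cos φ = 0.575005, sin λ = 0.903933, cos λ = -0.427673.
ΔE = −sin λ·ΔX + cos λ·ΔY = −(0.903933)·(342.0) + (-0.427673)·(-108.5) = -262.74 m.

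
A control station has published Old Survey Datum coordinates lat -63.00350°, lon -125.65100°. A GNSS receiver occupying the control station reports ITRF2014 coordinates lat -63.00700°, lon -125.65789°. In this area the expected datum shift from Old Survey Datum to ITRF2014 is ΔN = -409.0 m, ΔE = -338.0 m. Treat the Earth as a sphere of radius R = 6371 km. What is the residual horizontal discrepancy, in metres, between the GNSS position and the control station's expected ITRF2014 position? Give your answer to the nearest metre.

Observed coordinate differences: Δφ = -0.00350°, Δλ = -0.00689°.
Converting to metres (1° lat = 111195 m, cos φ = 0.453936): observed ΔN = -389.2 m, observed ΔE = -347.8 m.
Subtracting the expected shift leaves a residual of -389.2 − (-409.0) = 19.8 m north and -347.8 − (-338.0) = -9.8 m east.
Residual distance = √(19.8² + (-9.8)²) = 22.1 m.

22 m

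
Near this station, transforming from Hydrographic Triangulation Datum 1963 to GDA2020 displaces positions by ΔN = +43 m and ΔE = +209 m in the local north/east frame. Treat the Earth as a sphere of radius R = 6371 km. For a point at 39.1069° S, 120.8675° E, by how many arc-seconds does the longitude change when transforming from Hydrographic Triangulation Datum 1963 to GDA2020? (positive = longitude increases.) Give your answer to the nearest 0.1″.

Δλ = 8.7″

At latitude -39.1069°, cos φ = 0.775970.
One radian of longitude at latitude φ spans R cos φ, so Δλ = ΔE / (R cos φ) = 209.0 / (6371000 × 0.775970) = 4.2276e-05 rad = 8.720″.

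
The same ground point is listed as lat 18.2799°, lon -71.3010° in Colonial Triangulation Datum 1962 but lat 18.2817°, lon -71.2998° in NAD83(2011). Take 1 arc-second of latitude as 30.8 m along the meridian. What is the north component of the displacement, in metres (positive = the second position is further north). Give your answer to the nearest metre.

ΔN = 200 m

Δφ = 18.2817° − 18.2799° = +0.0018°; Δλ = -71.2998° − -71.3010° = +0.0012°.
1° of latitude = 3600 × 30.80 = 110880 m.
ΔN = Δφ × 110880 = 199.6 m; ΔE = Δλ × 110880 × cos(18.2799°) = +0.0012 × 110880 × 0.949536 = 126.3 m.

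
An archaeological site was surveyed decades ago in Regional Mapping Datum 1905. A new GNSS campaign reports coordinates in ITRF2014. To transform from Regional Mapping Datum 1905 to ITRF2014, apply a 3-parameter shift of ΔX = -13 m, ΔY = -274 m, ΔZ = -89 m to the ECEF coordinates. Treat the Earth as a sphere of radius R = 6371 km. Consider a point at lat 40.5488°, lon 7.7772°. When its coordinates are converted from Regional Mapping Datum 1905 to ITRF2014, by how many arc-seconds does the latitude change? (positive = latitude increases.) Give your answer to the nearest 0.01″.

sin φ = 0.650095, cos φ = 0.759853, sin λ = 0.135321, cos λ = 0.990802.
North component: ΔN = −sin φ cos λ·ΔX − sin φ sin λ·ΔY + cos φ·ΔZ = −(0.650095)(0.990802)(-13) − (0.650095)(0.135321)(-274) + (0.759853)(-89) = -35.15 m.
1° of latitude spans πR/180 = 111195 m, so Δφ = -35.15 / 111195 × 3600 = -1.138″.

Δφ = -1.14″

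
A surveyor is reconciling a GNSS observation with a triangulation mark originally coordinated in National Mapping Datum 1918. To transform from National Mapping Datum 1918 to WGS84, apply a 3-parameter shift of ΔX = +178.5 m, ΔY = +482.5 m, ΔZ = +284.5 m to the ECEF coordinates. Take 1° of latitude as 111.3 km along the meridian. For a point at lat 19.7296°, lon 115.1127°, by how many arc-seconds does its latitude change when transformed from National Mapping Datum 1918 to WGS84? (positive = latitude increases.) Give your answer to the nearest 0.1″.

sin φ = 0.337582, cos φ = 0.941296, sin λ = 0.905475, cos λ = -0.424400.
North component: ΔN = −sin φ cos λ·ΔX − sin φ sin λ·ΔY + cos φ·ΔZ = −(0.337582)(-0.424400)(178.5) − (0.337582)(0.905475)(482.5) + (0.941296)(284.5) = 145.89 m.
1° of latitude spans 111300 m, so Δφ = 145.89 / 111300 × 3600 = 4.719″.

Δφ = 4.7″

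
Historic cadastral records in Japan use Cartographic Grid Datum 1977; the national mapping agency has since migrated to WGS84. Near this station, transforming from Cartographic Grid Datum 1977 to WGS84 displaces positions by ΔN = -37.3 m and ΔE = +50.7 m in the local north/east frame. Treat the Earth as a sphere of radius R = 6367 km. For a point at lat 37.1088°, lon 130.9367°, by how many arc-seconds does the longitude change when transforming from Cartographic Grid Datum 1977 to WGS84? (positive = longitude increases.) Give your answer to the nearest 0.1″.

At latitude 37.1088°, cos φ = 0.797491.
One radian of longitude at latitude φ spans R cos φ, so Δλ = ΔE / (R cos φ) = 50.7 / (6367000 × 0.797491) = 9.9850e-06 rad = 2.060″.

Δλ = 2.1″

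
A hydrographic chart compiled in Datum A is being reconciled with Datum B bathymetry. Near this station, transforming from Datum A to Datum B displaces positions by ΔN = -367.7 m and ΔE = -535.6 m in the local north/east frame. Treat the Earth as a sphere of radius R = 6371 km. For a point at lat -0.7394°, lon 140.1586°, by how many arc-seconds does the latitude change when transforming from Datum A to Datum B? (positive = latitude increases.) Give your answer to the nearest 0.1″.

Δφ = -11.9″

On a sphere of radius R, 1 rad of latitude = R, so Δφ = ΔN / R = -367.7 / 6371000 = -5.7715e-05 rad = -11.904″.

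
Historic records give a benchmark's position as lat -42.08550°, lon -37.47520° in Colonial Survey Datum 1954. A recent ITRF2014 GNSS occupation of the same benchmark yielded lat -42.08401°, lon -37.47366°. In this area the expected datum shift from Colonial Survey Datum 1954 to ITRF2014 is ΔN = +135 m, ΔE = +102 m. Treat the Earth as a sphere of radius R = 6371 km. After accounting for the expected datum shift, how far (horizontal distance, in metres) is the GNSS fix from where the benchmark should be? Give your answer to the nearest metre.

Observed coordinate differences: Δφ = +0.00149°, Δλ = +0.00154°.
Converting to metres (1° lat = 111195 m, cos φ = 0.742145): observed ΔN = 165.7 m, observed ΔE = 127.1 m.
Subtracting the expected shift leaves a residual of 165.7 − (135) = 30.7 m north and 127.1 − (102) = 25.1 m east.
Residual distance = √(30.7² + 25.1²) = 39.6 m.

40 m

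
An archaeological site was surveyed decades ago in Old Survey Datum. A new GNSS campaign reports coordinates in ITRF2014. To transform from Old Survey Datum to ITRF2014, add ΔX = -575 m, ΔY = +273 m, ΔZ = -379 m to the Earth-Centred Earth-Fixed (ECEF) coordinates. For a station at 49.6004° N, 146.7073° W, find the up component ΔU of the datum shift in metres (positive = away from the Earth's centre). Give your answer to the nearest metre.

ΔU = -74 m

At φ = 49.6004°, λ = -146.7073°: sin φ = 0.761543, cos φ = 0.648115, sin λ = -0.548916, cos λ = -0.835877.
ΔU = cos φ cos λ·ΔX + cos φ sin λ·ΔY + sin φ·ΔZ = (0.648115)(-0.835877)(-575) + (0.648115)(-0.548916)(273) + (0.761543)(-379) = -74.24 m.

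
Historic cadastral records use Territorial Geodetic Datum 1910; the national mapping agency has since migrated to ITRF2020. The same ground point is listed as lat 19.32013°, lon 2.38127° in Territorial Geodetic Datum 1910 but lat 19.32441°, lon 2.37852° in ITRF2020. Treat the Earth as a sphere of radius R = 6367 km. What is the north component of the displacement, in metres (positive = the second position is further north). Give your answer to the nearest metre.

Δφ = 19.32441° − 19.32013° = +0.00428°; Δλ = 2.37852° − 2.38127° = -0.00275°.
1° along a meridian = πR/180 = 111125 m.
ΔN = Δφ × 111125 = 475.6 m; ΔE = Δλ × 111125 × cos(19.32013°) = -0.00275 × 111125 × 0.943685 = -288.4 m.

ΔN = 476 m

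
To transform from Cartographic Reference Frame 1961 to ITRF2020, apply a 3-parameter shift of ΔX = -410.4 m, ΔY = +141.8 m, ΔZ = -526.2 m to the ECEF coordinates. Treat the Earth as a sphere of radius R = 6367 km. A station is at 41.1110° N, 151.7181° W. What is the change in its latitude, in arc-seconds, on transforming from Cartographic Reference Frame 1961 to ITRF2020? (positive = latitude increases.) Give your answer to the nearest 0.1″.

sin φ = 0.657520, cos φ = 0.753437, sin λ = -0.473810, cos λ = -0.880627.
North component: ΔN = −sin φ cos λ·ΔX − sin φ sin λ·ΔY + cos φ·ΔZ = −(0.657520)(-0.880627)(-410.4) − (0.657520)(-0.473810)(141.8) + (0.753437)(-526.2) = -589.92 m.
1° of latitude spans πR/180 = 111125 m, so Δφ = -589.92 / 111125 × 3600 = -19.111″.

Δφ = -19.1″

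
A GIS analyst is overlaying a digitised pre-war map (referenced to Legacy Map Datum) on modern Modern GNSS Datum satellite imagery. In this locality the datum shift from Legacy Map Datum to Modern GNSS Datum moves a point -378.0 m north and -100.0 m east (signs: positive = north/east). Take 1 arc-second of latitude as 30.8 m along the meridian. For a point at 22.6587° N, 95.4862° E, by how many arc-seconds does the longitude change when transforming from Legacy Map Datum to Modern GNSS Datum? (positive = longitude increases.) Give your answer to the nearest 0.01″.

At latitude 22.6587°, cos φ = 0.922816.
1″ of longitude at this latitude = 30.80 × cos φ = 28.4227 m, so Δλ = -100.0 / 28.4227 = -3.518″.

Δλ = -3.52″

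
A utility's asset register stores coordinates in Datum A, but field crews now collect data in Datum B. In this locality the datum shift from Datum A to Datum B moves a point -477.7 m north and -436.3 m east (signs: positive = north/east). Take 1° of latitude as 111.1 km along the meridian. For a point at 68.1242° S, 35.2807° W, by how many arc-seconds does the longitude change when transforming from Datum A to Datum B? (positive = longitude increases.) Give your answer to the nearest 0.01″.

Δλ = -37.94″

At latitude -68.1242°, cos φ = 0.372596.
1° of longitude at this latitude = 111.1 × cos φ = 41.40 km, so Δλ = -436.3 / 41395.4 = -0.0105398° = -37.943″.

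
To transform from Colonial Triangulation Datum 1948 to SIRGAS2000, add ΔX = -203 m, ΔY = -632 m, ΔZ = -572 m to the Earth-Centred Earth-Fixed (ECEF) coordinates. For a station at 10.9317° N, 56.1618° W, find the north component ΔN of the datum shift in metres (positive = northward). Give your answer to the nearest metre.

At φ = 10.9317°, λ = -56.1618°: sin φ = 0.189639, cos φ = 0.981854, sin λ = -0.830613, cos λ = 0.556850.
ΔN = −sin φ cos λ·ΔX − sin φ sin λ·ΔY + cos φ·ΔZ = −(0.189639)(0.556850)(-203) − (0.189639)(-0.830613)(-632) + (0.981854)(-572) = -639.73 m.

ΔN = -640 m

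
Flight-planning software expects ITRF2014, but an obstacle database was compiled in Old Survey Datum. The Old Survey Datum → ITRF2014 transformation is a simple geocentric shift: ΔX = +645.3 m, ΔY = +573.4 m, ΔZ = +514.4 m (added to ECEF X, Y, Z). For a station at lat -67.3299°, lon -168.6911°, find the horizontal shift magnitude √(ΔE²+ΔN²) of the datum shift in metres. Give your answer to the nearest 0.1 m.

The local east axis at (φ, λ) is (−sin λ, cos λ, 0), so ΔE = −sin(-168.6911°)·645.3 + cos(-168.6911°)·573.4 = -435.72 m.
The local north axis is (−sin φ cos λ, −sin φ sin λ, cos φ), giving ΔN = -583.883 − 103.755 + 198.262 = -489.38 m.
Horizontal magnitude = √(ΔE² + ΔN²) = √((-435.72)² + (-489.38)²) = 655.24 m.

655.2 m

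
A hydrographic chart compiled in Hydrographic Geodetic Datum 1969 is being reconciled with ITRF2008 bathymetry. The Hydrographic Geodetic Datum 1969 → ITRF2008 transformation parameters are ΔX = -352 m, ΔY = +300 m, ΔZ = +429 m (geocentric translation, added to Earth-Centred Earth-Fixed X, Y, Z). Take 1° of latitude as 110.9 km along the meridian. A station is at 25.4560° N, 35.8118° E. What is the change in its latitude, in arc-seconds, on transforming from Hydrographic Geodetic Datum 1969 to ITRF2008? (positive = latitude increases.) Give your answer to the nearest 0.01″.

sin φ = 0.429818, cos φ = 0.902916, sin λ = 0.585125, cos λ = 0.810943.
North component: ΔN = −sin φ cos λ·ΔX − sin φ sin λ·ΔY + cos φ·ΔZ = −(0.429818)(0.810943)(-352) − (0.429818)(0.585125)(300) + (0.902916)(429) = 434.59 m.
1° of latitude spans 110900 m, so Δφ = 434.59 / 110900 × 3600 = 14.108″.

Δφ = 14.11″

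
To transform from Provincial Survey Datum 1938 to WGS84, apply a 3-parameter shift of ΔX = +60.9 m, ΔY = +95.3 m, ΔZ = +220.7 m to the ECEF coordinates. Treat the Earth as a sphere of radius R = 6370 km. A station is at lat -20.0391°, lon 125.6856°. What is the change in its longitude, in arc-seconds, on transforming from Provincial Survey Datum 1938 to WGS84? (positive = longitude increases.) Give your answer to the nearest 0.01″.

sin φ = -0.342661, cos φ = 0.939459, sin λ = 0.812230, cos λ = -0.583337.
East component: ΔE = −sin λ·ΔX + cos λ·ΔY = −(0.812230)(60.9) + (-0.583337)(95.3) = -105.06 m.
1° of latitude spans πR/180 = 111177 m; at latitude φ, 1° of longitude spans that × cos φ = 104446.7 m, so Δλ = -105.06 / 104446.7 × 3600 = -3.621″.

Δλ = -3.62″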